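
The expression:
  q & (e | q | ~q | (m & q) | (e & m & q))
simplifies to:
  q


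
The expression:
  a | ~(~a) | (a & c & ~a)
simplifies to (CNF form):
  a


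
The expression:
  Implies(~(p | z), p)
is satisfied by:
  {z: True, p: True}
  {z: True, p: False}
  {p: True, z: False}


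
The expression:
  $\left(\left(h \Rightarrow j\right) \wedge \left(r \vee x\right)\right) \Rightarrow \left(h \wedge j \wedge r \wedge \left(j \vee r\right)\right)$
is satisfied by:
  {h: True, x: False, j: False, r: False}
  {r: True, h: True, x: False, j: False}
  {h: True, j: True, x: False, r: False}
  {r: True, h: True, j: True, x: False}
  {h: True, x: True, j: False, r: False}
  {h: True, r: True, x: True, j: False}
  {r: True, h: True, j: True, x: True}
  {r: False, x: False, j: False, h: False}
  {j: True, r: False, x: False, h: False}


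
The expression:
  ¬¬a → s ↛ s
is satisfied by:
  {a: False}


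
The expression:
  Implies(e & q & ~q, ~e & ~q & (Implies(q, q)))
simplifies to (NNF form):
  True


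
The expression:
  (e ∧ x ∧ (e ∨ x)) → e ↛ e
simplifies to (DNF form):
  ¬e ∨ ¬x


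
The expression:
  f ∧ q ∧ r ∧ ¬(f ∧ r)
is never true.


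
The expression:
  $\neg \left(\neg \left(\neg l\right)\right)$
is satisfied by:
  {l: False}


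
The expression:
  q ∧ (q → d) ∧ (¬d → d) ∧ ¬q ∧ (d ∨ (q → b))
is never true.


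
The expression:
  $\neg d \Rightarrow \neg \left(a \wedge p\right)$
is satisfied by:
  {d: True, p: False, a: False}
  {p: False, a: False, d: False}
  {a: True, d: True, p: False}
  {a: True, p: False, d: False}
  {d: True, p: True, a: False}
  {p: True, d: False, a: False}
  {a: True, p: True, d: True}


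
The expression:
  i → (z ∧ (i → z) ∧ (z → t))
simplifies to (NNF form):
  (t ∧ z) ∨ ¬i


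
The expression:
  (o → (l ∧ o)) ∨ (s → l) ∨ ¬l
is always true.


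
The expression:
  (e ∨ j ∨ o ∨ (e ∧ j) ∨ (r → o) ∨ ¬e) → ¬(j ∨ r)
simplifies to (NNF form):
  ¬j ∧ ¬r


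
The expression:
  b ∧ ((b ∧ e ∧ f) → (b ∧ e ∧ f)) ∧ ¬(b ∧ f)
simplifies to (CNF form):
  b ∧ ¬f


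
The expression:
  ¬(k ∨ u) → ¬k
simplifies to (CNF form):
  True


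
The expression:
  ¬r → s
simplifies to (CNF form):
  r ∨ s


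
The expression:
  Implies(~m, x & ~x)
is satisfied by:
  {m: True}


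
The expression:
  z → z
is always true.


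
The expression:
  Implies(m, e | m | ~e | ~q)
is always true.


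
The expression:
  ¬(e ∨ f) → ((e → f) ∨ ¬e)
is always true.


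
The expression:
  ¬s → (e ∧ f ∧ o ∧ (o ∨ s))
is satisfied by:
  {o: True, s: True, f: True, e: True}
  {o: True, s: True, f: True, e: False}
  {o: True, s: True, e: True, f: False}
  {o: True, s: True, e: False, f: False}
  {s: True, f: True, e: True, o: False}
  {s: True, f: True, e: False, o: False}
  {s: True, f: False, e: True, o: False}
  {s: True, f: False, e: False, o: False}
  {o: True, f: True, e: True, s: False}


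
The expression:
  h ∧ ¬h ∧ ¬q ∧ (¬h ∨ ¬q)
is never true.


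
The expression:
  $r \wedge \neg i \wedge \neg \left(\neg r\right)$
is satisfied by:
  {r: True, i: False}


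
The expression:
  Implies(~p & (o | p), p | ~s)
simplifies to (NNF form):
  p | ~o | ~s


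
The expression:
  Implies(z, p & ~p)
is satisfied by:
  {z: False}


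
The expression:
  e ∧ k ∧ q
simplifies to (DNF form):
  e ∧ k ∧ q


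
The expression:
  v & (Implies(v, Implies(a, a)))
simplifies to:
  v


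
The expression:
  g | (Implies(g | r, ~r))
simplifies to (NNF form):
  g | ~r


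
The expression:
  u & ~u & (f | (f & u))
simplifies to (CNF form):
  False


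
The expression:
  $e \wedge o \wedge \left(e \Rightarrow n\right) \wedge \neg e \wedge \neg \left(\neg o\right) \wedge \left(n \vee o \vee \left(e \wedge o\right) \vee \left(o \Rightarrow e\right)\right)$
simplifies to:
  $\text{False}$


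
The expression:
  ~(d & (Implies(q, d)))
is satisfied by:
  {d: False}


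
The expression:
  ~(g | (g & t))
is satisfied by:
  {g: False}


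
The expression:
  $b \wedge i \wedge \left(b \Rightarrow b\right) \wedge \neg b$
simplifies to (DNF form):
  $\text{False}$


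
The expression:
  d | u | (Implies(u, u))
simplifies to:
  True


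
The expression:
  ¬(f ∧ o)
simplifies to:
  ¬f ∨ ¬o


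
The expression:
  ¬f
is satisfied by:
  {f: False}


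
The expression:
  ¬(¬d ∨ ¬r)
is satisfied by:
  {r: True, d: True}


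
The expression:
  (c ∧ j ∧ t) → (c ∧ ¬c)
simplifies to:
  ¬c ∨ ¬j ∨ ¬t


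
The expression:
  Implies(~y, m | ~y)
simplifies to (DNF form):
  True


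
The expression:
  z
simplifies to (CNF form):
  z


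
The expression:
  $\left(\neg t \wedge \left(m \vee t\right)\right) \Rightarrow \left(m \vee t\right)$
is always true.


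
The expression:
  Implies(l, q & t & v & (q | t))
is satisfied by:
  {v: True, t: True, q: True, l: False}
  {v: True, t: True, q: False, l: False}
  {v: True, q: True, t: False, l: False}
  {v: True, q: False, t: False, l: False}
  {t: True, q: True, v: False, l: False}
  {t: True, v: False, q: False, l: False}
  {t: False, q: True, v: False, l: False}
  {t: False, v: False, q: False, l: False}
  {v: True, l: True, t: True, q: True}


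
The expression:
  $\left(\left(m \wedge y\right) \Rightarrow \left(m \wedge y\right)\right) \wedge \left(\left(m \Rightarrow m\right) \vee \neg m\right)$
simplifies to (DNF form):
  $\text{True}$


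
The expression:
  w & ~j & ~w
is never true.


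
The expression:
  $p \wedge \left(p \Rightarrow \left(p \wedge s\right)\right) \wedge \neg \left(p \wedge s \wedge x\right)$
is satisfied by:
  {p: True, s: True, x: False}


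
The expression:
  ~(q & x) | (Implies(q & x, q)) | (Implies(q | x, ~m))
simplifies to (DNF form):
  True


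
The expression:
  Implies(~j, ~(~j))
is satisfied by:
  {j: True}


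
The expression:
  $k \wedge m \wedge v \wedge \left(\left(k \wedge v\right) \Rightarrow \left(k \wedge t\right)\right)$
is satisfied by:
  {t: True, m: True, k: True, v: True}


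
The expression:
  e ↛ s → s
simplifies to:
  s ∨ ¬e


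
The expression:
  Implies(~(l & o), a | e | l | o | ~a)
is always true.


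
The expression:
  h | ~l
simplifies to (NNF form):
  h | ~l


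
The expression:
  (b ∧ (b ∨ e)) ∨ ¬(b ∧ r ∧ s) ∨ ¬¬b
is always true.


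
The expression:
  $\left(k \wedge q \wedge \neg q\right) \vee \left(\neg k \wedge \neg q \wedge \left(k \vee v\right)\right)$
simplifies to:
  $v \wedge \neg k \wedge \neg q$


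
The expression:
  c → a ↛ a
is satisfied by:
  {c: False}


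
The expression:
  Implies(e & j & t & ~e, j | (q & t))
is always true.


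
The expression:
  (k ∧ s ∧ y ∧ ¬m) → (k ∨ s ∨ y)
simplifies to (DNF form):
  True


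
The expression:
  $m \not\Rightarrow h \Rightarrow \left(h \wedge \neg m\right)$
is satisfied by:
  {h: True, m: False}
  {m: False, h: False}
  {m: True, h: True}


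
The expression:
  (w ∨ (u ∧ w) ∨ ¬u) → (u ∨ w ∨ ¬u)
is always true.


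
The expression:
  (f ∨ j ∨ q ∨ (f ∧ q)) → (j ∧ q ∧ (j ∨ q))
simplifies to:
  (j ∨ ¬f) ∧ (j ∨ ¬q) ∧ (q ∨ ¬j)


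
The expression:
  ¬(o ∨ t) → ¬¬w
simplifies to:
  o ∨ t ∨ w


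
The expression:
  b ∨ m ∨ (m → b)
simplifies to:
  True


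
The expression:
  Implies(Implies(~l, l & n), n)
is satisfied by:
  {n: True, l: False}
  {l: False, n: False}
  {l: True, n: True}


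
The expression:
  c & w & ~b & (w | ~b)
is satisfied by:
  {c: True, w: True, b: False}


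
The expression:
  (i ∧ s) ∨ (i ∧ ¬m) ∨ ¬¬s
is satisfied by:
  {i: True, s: True, m: False}
  {s: True, m: False, i: False}
  {i: True, s: True, m: True}
  {s: True, m: True, i: False}
  {i: True, m: False, s: False}


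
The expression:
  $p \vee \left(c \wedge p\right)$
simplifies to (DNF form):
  $p$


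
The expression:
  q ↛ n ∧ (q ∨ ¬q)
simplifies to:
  q ∧ ¬n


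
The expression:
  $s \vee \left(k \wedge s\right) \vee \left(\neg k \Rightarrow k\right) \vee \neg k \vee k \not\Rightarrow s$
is always true.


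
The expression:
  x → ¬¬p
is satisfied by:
  {p: True, x: False}
  {x: False, p: False}
  {x: True, p: True}


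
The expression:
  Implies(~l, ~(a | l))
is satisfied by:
  {l: True, a: False}
  {a: False, l: False}
  {a: True, l: True}


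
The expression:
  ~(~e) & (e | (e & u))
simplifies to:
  e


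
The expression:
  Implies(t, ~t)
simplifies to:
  ~t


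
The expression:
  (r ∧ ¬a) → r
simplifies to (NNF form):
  True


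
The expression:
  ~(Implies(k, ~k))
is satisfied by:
  {k: True}


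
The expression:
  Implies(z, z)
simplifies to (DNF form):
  True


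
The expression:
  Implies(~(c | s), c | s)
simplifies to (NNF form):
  c | s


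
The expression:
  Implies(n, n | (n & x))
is always true.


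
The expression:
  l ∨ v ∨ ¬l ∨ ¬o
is always true.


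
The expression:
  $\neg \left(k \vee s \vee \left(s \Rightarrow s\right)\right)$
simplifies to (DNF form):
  $\text{False}$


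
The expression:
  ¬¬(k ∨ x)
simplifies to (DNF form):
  k ∨ x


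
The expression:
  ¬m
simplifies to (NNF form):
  ¬m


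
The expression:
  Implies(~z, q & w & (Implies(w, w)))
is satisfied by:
  {z: True, w: True, q: True}
  {z: True, w: True, q: False}
  {z: True, q: True, w: False}
  {z: True, q: False, w: False}
  {w: True, q: True, z: False}


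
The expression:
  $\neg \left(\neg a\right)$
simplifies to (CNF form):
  $a$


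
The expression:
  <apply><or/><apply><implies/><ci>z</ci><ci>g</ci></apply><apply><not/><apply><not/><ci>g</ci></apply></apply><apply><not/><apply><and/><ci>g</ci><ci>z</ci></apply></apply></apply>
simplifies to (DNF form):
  <true/>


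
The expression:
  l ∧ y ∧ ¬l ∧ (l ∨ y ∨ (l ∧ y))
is never true.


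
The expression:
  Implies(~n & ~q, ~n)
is always true.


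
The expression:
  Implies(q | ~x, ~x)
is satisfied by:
  {q: False, x: False}
  {x: True, q: False}
  {q: True, x: False}


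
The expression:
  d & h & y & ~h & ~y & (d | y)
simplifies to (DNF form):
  False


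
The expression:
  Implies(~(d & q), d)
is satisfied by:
  {d: True}


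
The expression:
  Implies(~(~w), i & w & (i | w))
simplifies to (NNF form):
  i | ~w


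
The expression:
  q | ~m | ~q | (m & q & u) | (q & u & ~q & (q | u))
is always true.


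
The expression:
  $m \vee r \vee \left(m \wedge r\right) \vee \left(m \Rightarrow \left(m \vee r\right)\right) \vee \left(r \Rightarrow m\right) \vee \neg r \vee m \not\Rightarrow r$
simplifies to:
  $\text{True}$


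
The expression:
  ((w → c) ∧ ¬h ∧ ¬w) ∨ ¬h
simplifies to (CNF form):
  ¬h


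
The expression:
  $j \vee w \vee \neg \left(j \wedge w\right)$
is always true.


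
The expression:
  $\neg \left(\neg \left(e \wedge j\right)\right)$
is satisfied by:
  {j: True, e: True}


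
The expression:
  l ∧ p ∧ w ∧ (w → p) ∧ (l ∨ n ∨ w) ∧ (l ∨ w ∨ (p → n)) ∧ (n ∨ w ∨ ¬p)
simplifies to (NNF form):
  l ∧ p ∧ w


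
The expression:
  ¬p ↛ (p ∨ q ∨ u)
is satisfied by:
  {q: False, u: False, p: False}


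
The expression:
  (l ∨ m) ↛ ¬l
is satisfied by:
  {l: True}


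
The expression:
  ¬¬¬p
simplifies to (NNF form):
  ¬p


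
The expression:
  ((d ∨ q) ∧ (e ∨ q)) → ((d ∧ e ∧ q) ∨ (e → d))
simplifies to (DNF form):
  d ∨ ¬e ∨ ¬q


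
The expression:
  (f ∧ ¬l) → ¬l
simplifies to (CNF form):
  True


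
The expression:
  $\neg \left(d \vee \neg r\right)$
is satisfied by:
  {r: True, d: False}


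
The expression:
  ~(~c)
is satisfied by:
  {c: True}


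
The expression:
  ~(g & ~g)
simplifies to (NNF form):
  True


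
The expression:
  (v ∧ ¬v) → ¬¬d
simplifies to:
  True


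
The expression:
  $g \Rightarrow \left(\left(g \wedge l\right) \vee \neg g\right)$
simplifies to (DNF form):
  $l \vee \neg g$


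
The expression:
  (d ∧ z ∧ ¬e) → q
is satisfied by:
  {q: True, e: True, d: False, z: False}
  {q: True, e: False, d: False, z: False}
  {e: True, z: False, q: False, d: False}
  {z: False, e: False, q: False, d: False}
  {z: True, q: True, e: True, d: False}
  {z: True, q: True, e: False, d: False}
  {z: True, e: True, q: False, d: False}
  {z: True, e: False, q: False, d: False}
  {d: True, q: True, e: True, z: False}
  {d: True, q: True, e: False, z: False}
  {d: True, e: True, q: False, z: False}
  {d: True, e: False, q: False, z: False}
  {z: True, d: True, q: True, e: True}
  {z: True, d: True, q: True, e: False}
  {z: True, d: True, e: True, q: False}


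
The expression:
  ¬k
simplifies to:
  ¬k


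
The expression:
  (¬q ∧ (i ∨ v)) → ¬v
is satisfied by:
  {q: True, v: False}
  {v: False, q: False}
  {v: True, q: True}


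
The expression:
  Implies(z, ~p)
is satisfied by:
  {p: False, z: False}
  {z: True, p: False}
  {p: True, z: False}


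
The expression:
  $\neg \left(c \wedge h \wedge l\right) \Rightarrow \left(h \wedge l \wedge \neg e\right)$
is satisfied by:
  {c: True, h: True, l: True, e: False}
  {h: True, l: True, c: False, e: False}
  {c: True, e: True, h: True, l: True}


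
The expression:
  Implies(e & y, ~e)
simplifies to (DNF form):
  ~e | ~y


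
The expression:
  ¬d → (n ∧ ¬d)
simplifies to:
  d ∨ n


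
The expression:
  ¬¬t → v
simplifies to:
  v ∨ ¬t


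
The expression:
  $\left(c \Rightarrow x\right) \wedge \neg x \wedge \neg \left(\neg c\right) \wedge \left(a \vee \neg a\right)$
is never true.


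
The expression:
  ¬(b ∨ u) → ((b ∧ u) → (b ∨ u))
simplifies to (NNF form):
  True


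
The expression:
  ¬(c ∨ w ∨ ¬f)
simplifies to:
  f ∧ ¬c ∧ ¬w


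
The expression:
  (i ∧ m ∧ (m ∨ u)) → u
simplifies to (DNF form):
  u ∨ ¬i ∨ ¬m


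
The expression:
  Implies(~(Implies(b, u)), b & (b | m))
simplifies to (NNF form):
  True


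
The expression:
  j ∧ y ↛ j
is never true.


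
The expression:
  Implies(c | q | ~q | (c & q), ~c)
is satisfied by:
  {c: False}


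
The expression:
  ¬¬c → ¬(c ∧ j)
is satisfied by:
  {c: False, j: False}
  {j: True, c: False}
  {c: True, j: False}


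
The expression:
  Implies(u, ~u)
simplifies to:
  ~u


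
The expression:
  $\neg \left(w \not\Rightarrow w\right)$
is always true.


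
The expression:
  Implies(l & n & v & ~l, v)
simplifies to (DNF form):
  True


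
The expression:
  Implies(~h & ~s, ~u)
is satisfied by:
  {s: True, h: True, u: False}
  {s: True, u: False, h: False}
  {h: True, u: False, s: False}
  {h: False, u: False, s: False}
  {s: True, h: True, u: True}
  {s: True, u: True, h: False}
  {h: True, u: True, s: False}


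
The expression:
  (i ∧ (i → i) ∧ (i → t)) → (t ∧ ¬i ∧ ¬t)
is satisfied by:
  {t: False, i: False}
  {i: True, t: False}
  {t: True, i: False}


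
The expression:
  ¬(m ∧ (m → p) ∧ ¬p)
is always true.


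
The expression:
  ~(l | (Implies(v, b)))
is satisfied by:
  {v: True, l: False, b: False}


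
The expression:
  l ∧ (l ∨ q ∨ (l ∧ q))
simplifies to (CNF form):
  l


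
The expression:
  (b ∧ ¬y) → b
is always true.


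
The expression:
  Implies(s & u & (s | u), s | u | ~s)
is always true.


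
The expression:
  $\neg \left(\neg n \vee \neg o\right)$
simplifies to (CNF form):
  $n \wedge o$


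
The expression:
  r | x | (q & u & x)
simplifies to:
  r | x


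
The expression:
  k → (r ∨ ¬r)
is always true.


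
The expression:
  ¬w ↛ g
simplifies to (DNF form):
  g ∨ ¬w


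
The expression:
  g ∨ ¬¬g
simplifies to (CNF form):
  g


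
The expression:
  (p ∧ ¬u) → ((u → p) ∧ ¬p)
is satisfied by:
  {u: True, p: False}
  {p: False, u: False}
  {p: True, u: True}


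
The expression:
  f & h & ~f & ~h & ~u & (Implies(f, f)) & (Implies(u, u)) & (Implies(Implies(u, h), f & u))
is never true.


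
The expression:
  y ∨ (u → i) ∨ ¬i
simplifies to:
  True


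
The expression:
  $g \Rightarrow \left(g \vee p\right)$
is always true.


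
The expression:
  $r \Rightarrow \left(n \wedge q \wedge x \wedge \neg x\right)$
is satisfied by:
  {r: False}


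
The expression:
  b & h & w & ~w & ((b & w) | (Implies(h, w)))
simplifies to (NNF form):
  False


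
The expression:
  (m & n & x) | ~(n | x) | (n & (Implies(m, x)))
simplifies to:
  (n & x) | (~m & ~x) | (~n & ~x)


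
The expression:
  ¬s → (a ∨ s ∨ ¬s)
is always true.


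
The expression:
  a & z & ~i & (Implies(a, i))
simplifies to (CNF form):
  False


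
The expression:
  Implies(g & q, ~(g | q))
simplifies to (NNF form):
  ~g | ~q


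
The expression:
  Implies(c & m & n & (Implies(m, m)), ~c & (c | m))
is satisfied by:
  {m: False, n: False, c: False}
  {c: True, m: False, n: False}
  {n: True, m: False, c: False}
  {c: True, n: True, m: False}
  {m: True, c: False, n: False}
  {c: True, m: True, n: False}
  {n: True, m: True, c: False}


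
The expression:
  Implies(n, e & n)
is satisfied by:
  {e: True, n: False}
  {n: False, e: False}
  {n: True, e: True}


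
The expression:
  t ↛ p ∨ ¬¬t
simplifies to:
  t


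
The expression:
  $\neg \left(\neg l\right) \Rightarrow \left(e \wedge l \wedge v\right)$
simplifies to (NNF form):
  $\left(e \wedge v\right) \vee \neg l$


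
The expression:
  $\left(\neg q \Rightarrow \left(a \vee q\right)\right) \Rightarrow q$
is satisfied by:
  {q: True, a: False}
  {a: False, q: False}
  {a: True, q: True}


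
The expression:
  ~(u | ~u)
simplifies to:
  False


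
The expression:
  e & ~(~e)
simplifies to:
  e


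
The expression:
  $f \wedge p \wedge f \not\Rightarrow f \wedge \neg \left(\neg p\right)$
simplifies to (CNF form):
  $\text{False}$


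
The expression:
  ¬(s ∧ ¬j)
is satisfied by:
  {j: True, s: False}
  {s: False, j: False}
  {s: True, j: True}


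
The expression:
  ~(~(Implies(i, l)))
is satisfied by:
  {l: True, i: False}
  {i: False, l: False}
  {i: True, l: True}


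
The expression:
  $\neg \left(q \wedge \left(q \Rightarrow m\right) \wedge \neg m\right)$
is always true.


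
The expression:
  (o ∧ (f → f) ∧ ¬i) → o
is always true.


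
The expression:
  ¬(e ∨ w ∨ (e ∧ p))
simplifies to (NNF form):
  ¬e ∧ ¬w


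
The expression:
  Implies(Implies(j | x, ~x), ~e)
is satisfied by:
  {x: True, e: False}
  {e: False, x: False}
  {e: True, x: True}


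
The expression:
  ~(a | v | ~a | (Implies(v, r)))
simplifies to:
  False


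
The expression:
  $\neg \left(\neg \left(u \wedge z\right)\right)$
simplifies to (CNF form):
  $u \wedge z$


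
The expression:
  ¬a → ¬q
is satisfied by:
  {a: True, q: False}
  {q: False, a: False}
  {q: True, a: True}


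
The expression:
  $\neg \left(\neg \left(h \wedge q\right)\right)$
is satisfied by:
  {h: True, q: True}


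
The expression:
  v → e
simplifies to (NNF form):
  e ∨ ¬v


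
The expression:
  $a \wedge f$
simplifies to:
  $a \wedge f$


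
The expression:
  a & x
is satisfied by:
  {a: True, x: True}


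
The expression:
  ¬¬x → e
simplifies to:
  e ∨ ¬x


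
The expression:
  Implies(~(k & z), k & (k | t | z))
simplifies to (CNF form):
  k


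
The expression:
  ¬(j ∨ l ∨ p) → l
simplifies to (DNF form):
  j ∨ l ∨ p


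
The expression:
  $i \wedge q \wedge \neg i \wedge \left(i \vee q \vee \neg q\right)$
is never true.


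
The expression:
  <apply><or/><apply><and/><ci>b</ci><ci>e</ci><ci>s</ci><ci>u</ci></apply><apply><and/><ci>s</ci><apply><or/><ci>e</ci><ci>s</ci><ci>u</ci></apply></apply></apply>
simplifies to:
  <ci>s</ci>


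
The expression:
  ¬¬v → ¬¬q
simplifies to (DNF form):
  q ∨ ¬v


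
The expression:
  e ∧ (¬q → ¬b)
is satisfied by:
  {e: True, q: True, b: False}
  {e: True, q: False, b: False}
  {e: True, b: True, q: True}


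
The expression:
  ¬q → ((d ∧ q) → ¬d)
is always true.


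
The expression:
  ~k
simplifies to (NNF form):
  ~k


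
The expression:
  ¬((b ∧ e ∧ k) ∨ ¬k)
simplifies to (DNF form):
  (k ∧ ¬b) ∨ (k ∧ ¬e)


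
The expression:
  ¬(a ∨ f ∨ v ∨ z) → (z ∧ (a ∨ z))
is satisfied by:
  {a: True, z: True, v: True, f: True}
  {a: True, z: True, v: True, f: False}
  {a: True, z: True, f: True, v: False}
  {a: True, z: True, f: False, v: False}
  {a: True, v: True, f: True, z: False}
  {a: True, v: True, f: False, z: False}
  {a: True, v: False, f: True, z: False}
  {a: True, v: False, f: False, z: False}
  {z: True, v: True, f: True, a: False}
  {z: True, v: True, f: False, a: False}
  {z: True, f: True, v: False, a: False}
  {z: True, f: False, v: False, a: False}
  {v: True, f: True, z: False, a: False}
  {v: True, z: False, f: False, a: False}
  {f: True, z: False, v: False, a: False}


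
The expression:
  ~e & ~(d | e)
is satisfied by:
  {d: False, e: False}


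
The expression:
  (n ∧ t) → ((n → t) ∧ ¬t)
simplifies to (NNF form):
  ¬n ∨ ¬t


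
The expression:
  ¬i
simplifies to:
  ¬i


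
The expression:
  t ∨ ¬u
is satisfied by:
  {t: True, u: False}
  {u: False, t: False}
  {u: True, t: True}


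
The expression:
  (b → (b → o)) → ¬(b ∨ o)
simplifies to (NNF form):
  ¬o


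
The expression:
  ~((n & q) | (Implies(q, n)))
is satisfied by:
  {q: True, n: False}


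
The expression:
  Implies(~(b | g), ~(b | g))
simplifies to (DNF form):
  True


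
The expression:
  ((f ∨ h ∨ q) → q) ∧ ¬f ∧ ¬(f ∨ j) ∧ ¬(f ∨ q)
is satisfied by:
  {q: False, h: False, f: False, j: False}


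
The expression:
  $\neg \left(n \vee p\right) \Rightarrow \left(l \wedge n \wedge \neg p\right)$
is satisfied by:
  {n: True, p: True}
  {n: True, p: False}
  {p: True, n: False}


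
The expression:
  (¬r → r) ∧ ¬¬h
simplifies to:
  h ∧ r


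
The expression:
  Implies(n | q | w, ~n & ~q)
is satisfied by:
  {n: False, q: False}


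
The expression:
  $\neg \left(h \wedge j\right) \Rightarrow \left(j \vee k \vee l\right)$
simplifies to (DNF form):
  $j \vee k \vee l$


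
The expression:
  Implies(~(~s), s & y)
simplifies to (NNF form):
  y | ~s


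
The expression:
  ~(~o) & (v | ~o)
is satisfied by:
  {o: True, v: True}


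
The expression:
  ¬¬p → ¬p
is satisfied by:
  {p: False}


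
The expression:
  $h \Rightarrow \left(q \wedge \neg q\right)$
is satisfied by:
  {h: False}


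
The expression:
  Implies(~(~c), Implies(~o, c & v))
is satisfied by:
  {o: True, v: True, c: False}
  {o: True, c: False, v: False}
  {v: True, c: False, o: False}
  {v: False, c: False, o: False}
  {o: True, v: True, c: True}
  {o: True, c: True, v: False}
  {v: True, c: True, o: False}


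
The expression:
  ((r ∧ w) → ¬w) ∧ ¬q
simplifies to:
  ¬q ∧ (¬r ∨ ¬w)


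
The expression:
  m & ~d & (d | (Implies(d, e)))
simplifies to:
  m & ~d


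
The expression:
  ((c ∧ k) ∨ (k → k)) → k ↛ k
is never true.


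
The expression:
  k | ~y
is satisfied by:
  {k: True, y: False}
  {y: False, k: False}
  {y: True, k: True}


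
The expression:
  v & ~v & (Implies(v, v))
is never true.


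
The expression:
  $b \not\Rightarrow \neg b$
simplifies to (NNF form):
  $b$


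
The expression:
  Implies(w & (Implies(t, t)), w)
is always true.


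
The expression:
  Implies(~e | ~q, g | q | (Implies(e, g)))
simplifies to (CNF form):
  g | q | ~e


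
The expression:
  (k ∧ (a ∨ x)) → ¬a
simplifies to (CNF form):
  ¬a ∨ ¬k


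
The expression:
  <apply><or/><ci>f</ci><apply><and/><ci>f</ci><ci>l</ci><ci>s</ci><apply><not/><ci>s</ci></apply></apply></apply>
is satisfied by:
  {f: True}


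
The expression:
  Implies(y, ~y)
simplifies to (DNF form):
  ~y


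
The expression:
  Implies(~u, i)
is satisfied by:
  {i: True, u: True}
  {i: True, u: False}
  {u: True, i: False}


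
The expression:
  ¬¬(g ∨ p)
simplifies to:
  g ∨ p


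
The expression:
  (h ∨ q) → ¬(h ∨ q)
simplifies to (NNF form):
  ¬h ∧ ¬q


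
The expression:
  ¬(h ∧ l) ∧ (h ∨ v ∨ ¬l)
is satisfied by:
  {v: True, h: False, l: False}
  {h: False, l: False, v: False}
  {v: True, h: True, l: False}
  {h: True, v: False, l: False}
  {l: True, v: True, h: False}


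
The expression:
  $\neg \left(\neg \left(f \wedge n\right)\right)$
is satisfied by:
  {f: True, n: True}


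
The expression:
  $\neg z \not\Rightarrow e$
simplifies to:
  $\neg e \wedge \neg z$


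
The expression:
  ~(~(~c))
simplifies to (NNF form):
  ~c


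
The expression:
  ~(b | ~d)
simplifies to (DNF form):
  d & ~b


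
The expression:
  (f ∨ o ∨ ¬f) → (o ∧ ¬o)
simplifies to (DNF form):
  False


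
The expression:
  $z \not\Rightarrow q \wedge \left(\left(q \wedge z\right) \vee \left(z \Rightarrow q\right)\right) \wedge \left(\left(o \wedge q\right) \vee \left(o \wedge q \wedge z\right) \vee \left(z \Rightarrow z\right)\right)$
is never true.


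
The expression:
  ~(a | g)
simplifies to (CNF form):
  ~a & ~g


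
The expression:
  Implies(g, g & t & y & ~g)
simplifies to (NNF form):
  ~g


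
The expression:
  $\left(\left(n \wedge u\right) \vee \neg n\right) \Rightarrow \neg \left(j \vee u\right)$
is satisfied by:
  {n: True, u: False, j: False}
  {u: False, j: False, n: False}
  {j: True, n: True, u: False}


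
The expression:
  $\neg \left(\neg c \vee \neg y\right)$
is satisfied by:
  {c: True, y: True}


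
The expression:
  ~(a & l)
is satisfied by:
  {l: False, a: False}
  {a: True, l: False}
  {l: True, a: False}


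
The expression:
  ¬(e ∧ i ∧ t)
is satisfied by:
  {e: False, t: False, i: False}
  {i: True, e: False, t: False}
  {t: True, e: False, i: False}
  {i: True, t: True, e: False}
  {e: True, i: False, t: False}
  {i: True, e: True, t: False}
  {t: True, e: True, i: False}


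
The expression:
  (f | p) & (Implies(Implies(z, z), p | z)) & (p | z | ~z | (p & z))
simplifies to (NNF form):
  p | (f & z)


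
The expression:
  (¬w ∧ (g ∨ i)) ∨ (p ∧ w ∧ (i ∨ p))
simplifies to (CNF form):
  (p ∨ ¬w) ∧ (w ∨ ¬w) ∧ (g ∨ i ∨ p) ∧ (g ∨ i ∨ w) ∧ (g ∨ p ∨ ¬w) ∧ (g ∨ w ∨ ¬w) ∧ (i ∨ p ∨ ¬w) ∧ (i ∨ w ∨ ¬w)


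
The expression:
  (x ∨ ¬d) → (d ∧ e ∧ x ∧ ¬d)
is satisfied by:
  {d: True, x: False}


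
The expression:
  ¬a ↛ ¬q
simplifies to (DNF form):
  q ∧ ¬a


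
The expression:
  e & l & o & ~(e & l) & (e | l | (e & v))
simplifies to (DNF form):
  False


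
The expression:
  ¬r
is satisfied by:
  {r: False}


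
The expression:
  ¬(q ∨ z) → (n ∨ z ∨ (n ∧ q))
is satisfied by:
  {n: True, q: True, z: True}
  {n: True, q: True, z: False}
  {n: True, z: True, q: False}
  {n: True, z: False, q: False}
  {q: True, z: True, n: False}
  {q: True, z: False, n: False}
  {z: True, q: False, n: False}


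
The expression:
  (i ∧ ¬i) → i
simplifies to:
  True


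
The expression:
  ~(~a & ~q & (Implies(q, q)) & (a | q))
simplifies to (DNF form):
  True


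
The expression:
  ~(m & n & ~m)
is always true.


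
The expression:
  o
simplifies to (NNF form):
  o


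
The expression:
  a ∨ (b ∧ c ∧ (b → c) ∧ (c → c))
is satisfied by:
  {a: True, b: True, c: True}
  {a: True, b: True, c: False}
  {a: True, c: True, b: False}
  {a: True, c: False, b: False}
  {b: True, c: True, a: False}


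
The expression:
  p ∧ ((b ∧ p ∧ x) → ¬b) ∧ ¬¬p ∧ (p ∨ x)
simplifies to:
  p ∧ (¬b ∨ ¬x)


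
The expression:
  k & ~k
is never true.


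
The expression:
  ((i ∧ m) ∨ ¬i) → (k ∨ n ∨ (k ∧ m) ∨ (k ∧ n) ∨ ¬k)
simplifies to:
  True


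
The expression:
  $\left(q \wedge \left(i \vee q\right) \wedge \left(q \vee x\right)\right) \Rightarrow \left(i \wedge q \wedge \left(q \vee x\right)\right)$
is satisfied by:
  {i: True, q: False}
  {q: False, i: False}
  {q: True, i: True}


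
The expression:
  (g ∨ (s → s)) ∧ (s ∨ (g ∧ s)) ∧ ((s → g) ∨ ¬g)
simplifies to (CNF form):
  s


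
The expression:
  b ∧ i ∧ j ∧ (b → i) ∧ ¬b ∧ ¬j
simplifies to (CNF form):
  False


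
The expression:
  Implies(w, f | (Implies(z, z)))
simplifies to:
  True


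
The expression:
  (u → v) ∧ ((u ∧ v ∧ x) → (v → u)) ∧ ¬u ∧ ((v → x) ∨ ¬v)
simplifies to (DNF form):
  (x ∧ ¬u) ∨ (¬u ∧ ¬v)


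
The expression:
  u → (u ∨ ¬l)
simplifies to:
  True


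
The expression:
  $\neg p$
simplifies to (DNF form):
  $\neg p$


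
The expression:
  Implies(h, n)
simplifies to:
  n | ~h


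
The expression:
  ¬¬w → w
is always true.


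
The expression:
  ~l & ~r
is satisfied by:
  {r: False, l: False}


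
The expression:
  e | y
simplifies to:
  e | y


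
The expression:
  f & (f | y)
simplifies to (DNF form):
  f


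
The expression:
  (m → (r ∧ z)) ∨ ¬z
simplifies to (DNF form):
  r ∨ ¬m ∨ ¬z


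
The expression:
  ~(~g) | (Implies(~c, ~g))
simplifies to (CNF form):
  True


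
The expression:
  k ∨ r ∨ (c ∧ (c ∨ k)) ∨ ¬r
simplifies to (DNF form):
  True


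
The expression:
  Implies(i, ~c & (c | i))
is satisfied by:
  {c: False, i: False}
  {i: True, c: False}
  {c: True, i: False}


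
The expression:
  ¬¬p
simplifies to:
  p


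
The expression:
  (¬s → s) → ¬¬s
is always true.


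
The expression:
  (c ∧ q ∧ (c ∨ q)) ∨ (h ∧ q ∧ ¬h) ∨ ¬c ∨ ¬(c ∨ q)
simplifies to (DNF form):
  q ∨ ¬c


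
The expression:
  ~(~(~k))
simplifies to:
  ~k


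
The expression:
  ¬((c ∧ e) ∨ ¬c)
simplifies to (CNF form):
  c ∧ ¬e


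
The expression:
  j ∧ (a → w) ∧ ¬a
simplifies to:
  j ∧ ¬a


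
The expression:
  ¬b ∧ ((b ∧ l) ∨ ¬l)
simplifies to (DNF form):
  ¬b ∧ ¬l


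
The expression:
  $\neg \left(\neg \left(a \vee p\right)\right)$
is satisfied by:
  {a: True, p: True}
  {a: True, p: False}
  {p: True, a: False}


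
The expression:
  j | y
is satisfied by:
  {y: True, j: True}
  {y: True, j: False}
  {j: True, y: False}


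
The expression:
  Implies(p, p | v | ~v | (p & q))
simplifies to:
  True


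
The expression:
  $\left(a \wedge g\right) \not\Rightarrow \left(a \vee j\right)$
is never true.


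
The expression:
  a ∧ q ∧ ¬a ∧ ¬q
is never true.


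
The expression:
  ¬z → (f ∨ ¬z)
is always true.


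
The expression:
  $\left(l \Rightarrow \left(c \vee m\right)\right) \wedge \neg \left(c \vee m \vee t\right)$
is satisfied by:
  {m: False, l: False, t: False, c: False}


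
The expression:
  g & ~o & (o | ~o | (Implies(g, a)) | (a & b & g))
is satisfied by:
  {g: True, o: False}


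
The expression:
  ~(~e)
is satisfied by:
  {e: True}


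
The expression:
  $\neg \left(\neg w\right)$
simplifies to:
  $w$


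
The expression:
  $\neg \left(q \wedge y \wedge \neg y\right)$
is always true.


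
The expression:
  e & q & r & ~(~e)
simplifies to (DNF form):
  e & q & r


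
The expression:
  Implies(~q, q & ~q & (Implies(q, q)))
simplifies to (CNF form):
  q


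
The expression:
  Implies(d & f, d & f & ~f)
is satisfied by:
  {d: False, f: False}
  {f: True, d: False}
  {d: True, f: False}


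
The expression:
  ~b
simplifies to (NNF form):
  ~b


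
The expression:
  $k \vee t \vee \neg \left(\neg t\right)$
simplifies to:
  $k \vee t$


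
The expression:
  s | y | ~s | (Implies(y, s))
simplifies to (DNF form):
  True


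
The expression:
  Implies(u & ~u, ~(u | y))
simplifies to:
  True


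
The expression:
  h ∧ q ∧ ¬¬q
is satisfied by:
  {h: True, q: True}


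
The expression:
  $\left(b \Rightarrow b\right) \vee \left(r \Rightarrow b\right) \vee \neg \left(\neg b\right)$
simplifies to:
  $\text{True}$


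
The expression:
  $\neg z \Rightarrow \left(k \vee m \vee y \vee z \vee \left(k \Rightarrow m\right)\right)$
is always true.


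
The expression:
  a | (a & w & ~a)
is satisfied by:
  {a: True}


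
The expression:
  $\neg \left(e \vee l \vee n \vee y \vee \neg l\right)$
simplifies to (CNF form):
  $\text{False}$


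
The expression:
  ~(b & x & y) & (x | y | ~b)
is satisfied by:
  {x: False, b: False, y: False}
  {y: True, x: False, b: False}
  {x: True, y: False, b: False}
  {y: True, x: True, b: False}
  {b: True, y: True, x: False}
  {b: True, x: True, y: False}


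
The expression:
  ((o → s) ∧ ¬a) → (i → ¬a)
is always true.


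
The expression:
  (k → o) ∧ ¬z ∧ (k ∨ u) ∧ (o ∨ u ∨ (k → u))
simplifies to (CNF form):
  ¬z ∧ (k ∨ u) ∧ (o ∨ ¬k)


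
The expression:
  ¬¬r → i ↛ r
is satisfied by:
  {r: False}


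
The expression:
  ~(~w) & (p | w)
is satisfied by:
  {w: True}


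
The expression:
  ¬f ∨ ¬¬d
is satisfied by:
  {d: True, f: False}
  {f: False, d: False}
  {f: True, d: True}


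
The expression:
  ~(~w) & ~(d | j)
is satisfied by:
  {w: True, d: False, j: False}


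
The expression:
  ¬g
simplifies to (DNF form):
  ¬g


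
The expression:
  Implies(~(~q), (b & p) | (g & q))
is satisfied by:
  {b: True, g: True, p: True, q: False}
  {b: True, g: True, p: False, q: False}
  {g: True, p: True, b: False, q: False}
  {g: True, b: False, p: False, q: False}
  {b: True, p: True, g: False, q: False}
  {b: True, p: False, g: False, q: False}
  {p: True, b: False, g: False, q: False}
  {b: False, p: False, g: False, q: False}
  {b: True, q: True, g: True, p: True}
  {b: True, q: True, g: True, p: False}
  {q: True, g: True, p: True, b: False}
  {q: True, g: True, p: False, b: False}
  {q: True, b: True, p: True, g: False}


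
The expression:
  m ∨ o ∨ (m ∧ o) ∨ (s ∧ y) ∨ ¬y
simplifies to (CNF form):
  m ∨ o ∨ s ∨ ¬y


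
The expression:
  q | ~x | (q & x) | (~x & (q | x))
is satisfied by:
  {q: True, x: False}
  {x: False, q: False}
  {x: True, q: True}


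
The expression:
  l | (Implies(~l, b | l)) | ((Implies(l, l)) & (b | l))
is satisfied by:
  {b: True, l: True}
  {b: True, l: False}
  {l: True, b: False}


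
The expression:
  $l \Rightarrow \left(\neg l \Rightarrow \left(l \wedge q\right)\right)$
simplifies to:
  $\text{True}$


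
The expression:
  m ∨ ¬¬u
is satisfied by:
  {m: True, u: True}
  {m: True, u: False}
  {u: True, m: False}


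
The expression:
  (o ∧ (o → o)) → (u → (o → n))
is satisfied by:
  {n: True, u: False, o: False}
  {u: False, o: False, n: False}
  {n: True, o: True, u: False}
  {o: True, u: False, n: False}
  {n: True, u: True, o: False}
  {u: True, n: False, o: False}
  {n: True, o: True, u: True}


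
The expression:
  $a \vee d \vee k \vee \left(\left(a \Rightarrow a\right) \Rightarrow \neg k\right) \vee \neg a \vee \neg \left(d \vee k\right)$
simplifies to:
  $\text{True}$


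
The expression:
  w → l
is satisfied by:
  {l: True, w: False}
  {w: False, l: False}
  {w: True, l: True}


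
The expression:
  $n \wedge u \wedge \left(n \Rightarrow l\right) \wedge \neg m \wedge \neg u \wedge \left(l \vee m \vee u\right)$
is never true.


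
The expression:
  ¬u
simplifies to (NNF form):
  ¬u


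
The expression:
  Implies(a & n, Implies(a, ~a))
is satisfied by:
  {n: False, a: False}
  {a: True, n: False}
  {n: True, a: False}


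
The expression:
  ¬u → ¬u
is always true.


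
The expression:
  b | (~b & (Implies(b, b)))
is always true.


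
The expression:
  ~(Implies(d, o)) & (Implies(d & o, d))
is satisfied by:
  {d: True, o: False}


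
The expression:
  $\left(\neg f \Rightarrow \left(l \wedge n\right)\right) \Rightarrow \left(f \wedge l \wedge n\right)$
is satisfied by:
  {l: False, f: False, n: False}
  {n: True, l: False, f: False}
  {l: True, n: False, f: False}
  {f: True, n: True, l: True}


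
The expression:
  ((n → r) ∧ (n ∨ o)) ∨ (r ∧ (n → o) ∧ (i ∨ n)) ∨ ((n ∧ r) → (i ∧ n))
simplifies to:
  True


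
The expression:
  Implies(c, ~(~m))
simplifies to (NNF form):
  m | ~c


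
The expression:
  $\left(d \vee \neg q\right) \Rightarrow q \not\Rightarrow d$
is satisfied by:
  {q: True, d: False}


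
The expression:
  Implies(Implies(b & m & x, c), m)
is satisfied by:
  {m: True}


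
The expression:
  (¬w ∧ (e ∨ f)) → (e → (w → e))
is always true.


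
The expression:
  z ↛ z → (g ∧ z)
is always true.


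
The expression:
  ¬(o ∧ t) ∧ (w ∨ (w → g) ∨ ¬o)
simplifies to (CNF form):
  ¬o ∨ ¬t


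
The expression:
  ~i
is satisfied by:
  {i: False}


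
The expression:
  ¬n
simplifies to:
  ¬n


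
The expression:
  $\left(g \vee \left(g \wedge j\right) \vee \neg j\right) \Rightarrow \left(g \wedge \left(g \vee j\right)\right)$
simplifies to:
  $g \vee j$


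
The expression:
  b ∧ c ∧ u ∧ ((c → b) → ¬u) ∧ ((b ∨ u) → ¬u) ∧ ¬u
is never true.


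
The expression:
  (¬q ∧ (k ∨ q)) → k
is always true.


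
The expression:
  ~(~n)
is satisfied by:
  {n: True}


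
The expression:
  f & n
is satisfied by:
  {f: True, n: True}


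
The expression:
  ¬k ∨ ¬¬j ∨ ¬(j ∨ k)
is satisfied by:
  {j: True, k: False}
  {k: False, j: False}
  {k: True, j: True}


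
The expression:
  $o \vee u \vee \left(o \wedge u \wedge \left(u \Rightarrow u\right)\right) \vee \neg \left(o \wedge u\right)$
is always true.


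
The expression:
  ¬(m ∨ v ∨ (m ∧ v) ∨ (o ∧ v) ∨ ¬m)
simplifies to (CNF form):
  False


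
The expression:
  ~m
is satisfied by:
  {m: False}
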